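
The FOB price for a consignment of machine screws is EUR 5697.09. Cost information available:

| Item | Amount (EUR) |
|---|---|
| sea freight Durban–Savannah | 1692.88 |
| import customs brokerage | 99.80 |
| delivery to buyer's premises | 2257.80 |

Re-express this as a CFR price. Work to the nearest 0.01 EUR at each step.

Not relevant to the conversion: brokerage, delivery — on the buyer under both terms; not part of either seller's price.
From FOB to CFR, the seller additionally bears: freight.
CFR price = 5697.09 + 1692.88 = 7389.97

CFR price: EUR 7389.97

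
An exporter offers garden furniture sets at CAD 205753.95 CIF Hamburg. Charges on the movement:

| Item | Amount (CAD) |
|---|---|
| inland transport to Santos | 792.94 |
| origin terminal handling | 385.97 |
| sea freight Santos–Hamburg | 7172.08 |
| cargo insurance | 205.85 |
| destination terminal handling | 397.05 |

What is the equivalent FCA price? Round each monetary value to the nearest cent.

Not relevant to the conversion: inland to port — on the seller under both CIF and FCA; already in the CIF price and stays in the FCA price. destination terminal — on the buyer under both terms; not part of either seller's price.
From CIF to FCA, the seller no longer bears: origin terminal, freight, insurance.
FCA price = 205753.95 − 385.97 − 7172.08 − 205.85 = 197990.05

FCA price: CAD 197990.05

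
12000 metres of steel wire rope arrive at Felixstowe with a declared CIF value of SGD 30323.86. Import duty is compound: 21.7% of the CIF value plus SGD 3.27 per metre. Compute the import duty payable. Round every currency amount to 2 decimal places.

Import duty: SGD 45820.28

Ad valorem component: 30323.86 × 21.7% = 6580.28
Specific component: 12000 × 3.27 = 39240.00
Import duty = 6580.28 + 39240.00 = 45820.28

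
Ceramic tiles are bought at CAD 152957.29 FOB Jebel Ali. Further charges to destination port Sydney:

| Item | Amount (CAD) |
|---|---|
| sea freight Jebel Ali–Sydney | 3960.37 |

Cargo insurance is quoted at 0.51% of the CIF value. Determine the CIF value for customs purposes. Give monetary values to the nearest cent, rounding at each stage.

CIF value: CAD 157722.04

Let C be the CIF value. C = FOB price + freight + 0.51% × C
C − 0.51% × C = 152957.29 + 3960.37
0.9949 × C = 156917.66
C = 156917.66 / 0.9949 = 157722.04
Insurance premium = 0.51% × 157722.04 = 804.38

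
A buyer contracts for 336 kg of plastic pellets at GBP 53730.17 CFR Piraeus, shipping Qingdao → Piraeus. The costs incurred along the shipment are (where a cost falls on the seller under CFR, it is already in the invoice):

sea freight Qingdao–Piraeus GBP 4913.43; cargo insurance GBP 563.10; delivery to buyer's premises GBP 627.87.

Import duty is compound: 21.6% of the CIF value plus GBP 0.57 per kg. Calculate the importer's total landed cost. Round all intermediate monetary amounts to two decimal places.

Total landed cost: GBP 66840.01

CFR: the seller pays costs through ocean freight to the destination port, but not insurance.
Already in the invoice (seller's account under CFR): freight — exclude.
CIF value = CFR price + insurance = 53730.17 + 563.10 = 54293.27
Ad valorem component: 54293.27 × 21.6% = 11727.35
Specific component: 336 × 0.57 = 191.52
Import duty = 11727.35 + 191.52 = 11918.87
Buyer bears: insurance 563.10 + delivery 627.87 + duty 11918.87 = 13109.84
Landed cost = invoice 53730.17 + 13109.84 = 66840.01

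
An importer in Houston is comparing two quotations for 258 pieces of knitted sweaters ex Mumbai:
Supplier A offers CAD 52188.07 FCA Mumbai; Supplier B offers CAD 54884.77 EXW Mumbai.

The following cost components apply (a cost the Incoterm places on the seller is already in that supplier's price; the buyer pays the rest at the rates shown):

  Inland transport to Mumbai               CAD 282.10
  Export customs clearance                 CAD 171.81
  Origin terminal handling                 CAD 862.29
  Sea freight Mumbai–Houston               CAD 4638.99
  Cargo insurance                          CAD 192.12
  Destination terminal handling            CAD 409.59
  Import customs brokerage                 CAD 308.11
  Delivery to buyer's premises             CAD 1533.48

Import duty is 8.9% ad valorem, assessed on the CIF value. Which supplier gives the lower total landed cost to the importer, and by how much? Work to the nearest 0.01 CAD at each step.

Supplier A is cheaper by CAD 3431.02

Supplier A (FCA):
CIF value = FCA price + origin terminal + freight + insurance = 52188.07 + 862.29 + 4638.99 + 192.12 = 57881.47
Import duty = 57881.47 × 8.9% = 5151.45
Buyer bears (A): 862.29 + 4638.99 + 192.12 + 409.59 + 308.11 + 1533.48 = 7944.58
Landed cost (A) = invoice 52188.07 + 7944.58 + duty 5151.45 = 65284.10
Supplier B (EXW):
CIF value = EXW price + inland to port + export clearance + origin terminal + freight + insurance = 54884.77 + 282.10 + 171.81 + 862.29 + 4638.99 + 192.12 = 61032.08
Import duty = 61032.08 × 8.9% = 5431.86
Buyer bears (B): 282.10 + 171.81 + 862.29 + 4638.99 + 192.12 + 409.59 + 308.11 + 1533.48 = 8398.49
Landed cost (B) = invoice 54884.77 + 8398.49 + duty 5431.86 = 68715.12
Difference = |65284.10 − 68715.12| = 3431.02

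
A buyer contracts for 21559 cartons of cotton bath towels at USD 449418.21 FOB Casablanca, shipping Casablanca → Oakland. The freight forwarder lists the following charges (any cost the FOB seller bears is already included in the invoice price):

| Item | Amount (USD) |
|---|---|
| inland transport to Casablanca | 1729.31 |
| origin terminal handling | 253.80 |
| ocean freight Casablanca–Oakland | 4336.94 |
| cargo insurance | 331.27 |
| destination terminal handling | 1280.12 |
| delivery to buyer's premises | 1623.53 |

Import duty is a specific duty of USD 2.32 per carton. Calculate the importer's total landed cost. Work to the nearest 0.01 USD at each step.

Total landed cost: USD 507006.95

FOB: the seller bears costs until goods are on board at the origin port; the buyer bears freight, insurance and all costs thereafter.
Already in the invoice (seller's account under FOB): inland to port, origin terminal — exclude.
CIF value = FOB price + freight + insurance = 449418.21 + 4336.94 + 331.27 = 454086.42
Import duty = 21559 × 2.32 = 50016.88
Buyer bears: freight 4336.94 + insurance 331.27 + destination terminal 1280.12 + delivery 1623.53 + duty 50016.88 = 57588.74
Landed cost = invoice 449418.21 + 57588.74 = 507006.95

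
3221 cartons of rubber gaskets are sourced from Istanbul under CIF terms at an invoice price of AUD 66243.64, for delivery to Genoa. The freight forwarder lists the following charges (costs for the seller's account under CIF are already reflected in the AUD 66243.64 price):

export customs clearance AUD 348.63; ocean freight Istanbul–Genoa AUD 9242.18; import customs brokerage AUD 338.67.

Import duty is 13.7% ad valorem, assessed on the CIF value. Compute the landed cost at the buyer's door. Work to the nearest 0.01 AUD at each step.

Total landed cost: AUD 75657.69

CIF: the seller pays costs through ocean freight and marine insurance to the destination port.
Already in the invoice (seller's account under CIF): export clearance, freight — exclude.
The CIF price already equals the CIF value: 66243.64
Import duty = 66243.64 × 13.7% = 9075.38
Buyer bears: brokerage 338.67 + duty 9075.38 = 9414.05
Landed cost = invoice 66243.64 + 9414.05 = 75657.69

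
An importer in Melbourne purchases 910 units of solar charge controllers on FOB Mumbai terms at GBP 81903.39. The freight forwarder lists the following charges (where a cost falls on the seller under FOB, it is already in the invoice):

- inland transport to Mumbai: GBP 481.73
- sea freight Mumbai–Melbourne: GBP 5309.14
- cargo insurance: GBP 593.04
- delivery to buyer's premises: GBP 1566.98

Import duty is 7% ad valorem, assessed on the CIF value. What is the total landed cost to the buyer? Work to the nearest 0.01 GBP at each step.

FOB: the seller bears costs until goods are on board at the origin port; the buyer bears freight, insurance and all costs thereafter.
Already in the invoice (seller's account under FOB): inland to port — exclude.
CIF value = FOB price + freight + insurance = 81903.39 + 5309.14 + 593.04 = 87805.57
Import duty = 87805.57 × 7% = 6146.39
Buyer bears: freight 5309.14 + insurance 593.04 + delivery 1566.98 + duty 6146.39 = 13615.55
Landed cost = invoice 81903.39 + 13615.55 = 95518.94

Total landed cost: GBP 95518.94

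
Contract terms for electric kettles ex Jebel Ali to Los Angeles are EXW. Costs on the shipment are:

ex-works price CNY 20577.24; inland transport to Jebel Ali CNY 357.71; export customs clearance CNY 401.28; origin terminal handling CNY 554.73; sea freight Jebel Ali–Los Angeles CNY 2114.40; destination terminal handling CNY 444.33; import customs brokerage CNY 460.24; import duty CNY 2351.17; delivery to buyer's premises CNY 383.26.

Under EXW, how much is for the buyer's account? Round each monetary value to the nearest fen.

Buyer's account: CNY 7067.12

EXW: the seller makes goods available at their premises; the buyer bears all onward costs.
Seller's account: goods 20577.24 = 20577.24
Buyer's account: inland to port 357.71 + export clearance 401.28 + origin terminal 554.73 + freight 2114.40 + destination terminal 444.33 + brokerage 460.24 + duty 2351.17 + delivery 383.26 = 7067.12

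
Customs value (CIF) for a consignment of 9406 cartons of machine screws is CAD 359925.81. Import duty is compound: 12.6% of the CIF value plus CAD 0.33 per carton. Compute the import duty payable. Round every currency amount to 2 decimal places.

Ad valorem component: 359925.81 × 12.6% = 45350.65
Specific component: 9406 × 0.33 = 3103.98
Import duty = 45350.65 + 3103.98 = 48454.63

Import duty: CAD 48454.63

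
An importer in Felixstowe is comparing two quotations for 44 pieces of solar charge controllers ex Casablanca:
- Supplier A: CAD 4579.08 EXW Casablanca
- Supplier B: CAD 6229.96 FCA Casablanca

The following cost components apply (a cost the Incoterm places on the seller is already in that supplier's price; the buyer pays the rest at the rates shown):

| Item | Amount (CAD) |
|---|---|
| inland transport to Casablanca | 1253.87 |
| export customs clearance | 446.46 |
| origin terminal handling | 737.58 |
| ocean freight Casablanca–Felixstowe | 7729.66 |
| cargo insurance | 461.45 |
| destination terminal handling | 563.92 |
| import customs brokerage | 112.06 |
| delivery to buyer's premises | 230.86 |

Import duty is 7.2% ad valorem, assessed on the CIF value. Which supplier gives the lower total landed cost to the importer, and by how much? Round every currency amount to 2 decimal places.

Supplier B is cheaper by CAD 53.01

Supplier A (EXW):
CIF value = EXW price + inland to port + export clearance + origin terminal + freight + insurance = 4579.08 + 1253.87 + 446.46 + 737.58 + 7729.66 + 461.45 = 15208.10
Import duty = 15208.10 × 7.2% = 1094.98
Buyer bears (A): 1253.87 + 446.46 + 737.58 + 7729.66 + 461.45 + 563.92 + 112.06 + 230.86 = 11535.86
Landed cost (A) = invoice 4579.08 + 11535.86 + duty 1094.98 = 17209.92
Supplier B (FCA):
CIF value = FCA price + origin terminal + freight + insurance = 6229.96 + 737.58 + 7729.66 + 461.45 = 15158.65
Import duty = 15158.65 × 7.2% = 1091.42
Buyer bears (B): 737.58 + 7729.66 + 461.45 + 563.92 + 112.06 + 230.86 = 9835.53
Landed cost (B) = invoice 6229.96 + 9835.53 + duty 1091.42 = 17156.91
Difference = |17209.92 − 17156.91| = 53.01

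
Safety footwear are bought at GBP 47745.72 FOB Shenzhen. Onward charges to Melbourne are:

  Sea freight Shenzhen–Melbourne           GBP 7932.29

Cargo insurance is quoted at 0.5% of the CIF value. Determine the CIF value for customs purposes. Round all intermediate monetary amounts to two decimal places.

CIF value: GBP 55957.80

Let C be the CIF value. C = FOB price + freight + 0.5% × C
C − 0.5% × C = 47745.72 + 7932.29
0.995 × C = 55678.01
C = 55678.01 / 0.995 = 55957.80
Insurance premium = 0.5% × 55957.80 = 279.79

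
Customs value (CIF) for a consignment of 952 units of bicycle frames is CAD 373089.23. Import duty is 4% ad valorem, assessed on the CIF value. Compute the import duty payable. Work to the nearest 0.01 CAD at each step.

Import duty: CAD 14923.57

Import duty = 373089.23 × 4% = 14923.57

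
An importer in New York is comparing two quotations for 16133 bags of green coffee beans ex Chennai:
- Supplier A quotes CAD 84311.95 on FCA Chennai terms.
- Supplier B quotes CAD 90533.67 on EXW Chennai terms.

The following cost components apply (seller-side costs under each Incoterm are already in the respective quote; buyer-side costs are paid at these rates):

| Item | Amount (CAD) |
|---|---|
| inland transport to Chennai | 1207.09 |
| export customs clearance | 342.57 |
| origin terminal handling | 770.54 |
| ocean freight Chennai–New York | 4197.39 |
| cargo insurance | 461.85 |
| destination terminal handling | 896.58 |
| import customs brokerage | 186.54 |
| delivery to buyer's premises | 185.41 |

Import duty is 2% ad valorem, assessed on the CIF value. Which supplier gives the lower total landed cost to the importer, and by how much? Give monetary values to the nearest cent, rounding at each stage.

Supplier A is cheaper by CAD 7926.81

Supplier A (FCA):
CIF value = FCA price + origin terminal + freight + insurance = 84311.95 + 770.54 + 4197.39 + 461.85 = 89741.73
Import duty = 89741.73 × 2% = 1794.83
Buyer bears (A): 770.54 + 4197.39 + 461.85 + 896.58 + 186.54 + 185.41 = 6698.31
Landed cost (A) = invoice 84311.95 + 6698.31 + duty 1794.83 = 92805.09
Supplier B (EXW):
CIF value = EXW price + inland to port + export clearance + origin terminal + freight + insurance = 90533.67 + 1207.09 + 342.57 + 770.54 + 4197.39 + 461.85 = 97513.11
Import duty = 97513.11 × 2% = 1950.26
Buyer bears (B): 1207.09 + 342.57 + 770.54 + 4197.39 + 461.85 + 896.58 + 186.54 + 185.41 = 8247.97
Landed cost (B) = invoice 90533.67 + 8247.97 + duty 1950.26 = 100731.90
Difference = |92805.09 − 100731.90| = 7926.81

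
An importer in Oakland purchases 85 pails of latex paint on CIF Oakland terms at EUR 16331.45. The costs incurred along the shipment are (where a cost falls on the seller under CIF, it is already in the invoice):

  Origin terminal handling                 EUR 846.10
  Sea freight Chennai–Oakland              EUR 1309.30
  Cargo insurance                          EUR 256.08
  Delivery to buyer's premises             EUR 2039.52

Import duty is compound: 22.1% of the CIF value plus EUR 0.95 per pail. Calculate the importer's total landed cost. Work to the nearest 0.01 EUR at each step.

CIF: the seller pays costs through ocean freight and marine insurance to the destination port.
Already in the invoice (seller's account under CIF): origin terminal, freight, insurance — exclude.
The CIF price already equals the CIF value: 16331.45
Ad valorem component: 16331.45 × 22.1% = 3609.25
Specific component: 85 × 0.95 = 80.75
Import duty = 3609.25 + 80.75 = 3690.00
Buyer bears: delivery 2039.52 + duty 3690.00 = 5729.52
Landed cost = invoice 16331.45 + 5729.52 = 22060.97

Total landed cost: EUR 22060.97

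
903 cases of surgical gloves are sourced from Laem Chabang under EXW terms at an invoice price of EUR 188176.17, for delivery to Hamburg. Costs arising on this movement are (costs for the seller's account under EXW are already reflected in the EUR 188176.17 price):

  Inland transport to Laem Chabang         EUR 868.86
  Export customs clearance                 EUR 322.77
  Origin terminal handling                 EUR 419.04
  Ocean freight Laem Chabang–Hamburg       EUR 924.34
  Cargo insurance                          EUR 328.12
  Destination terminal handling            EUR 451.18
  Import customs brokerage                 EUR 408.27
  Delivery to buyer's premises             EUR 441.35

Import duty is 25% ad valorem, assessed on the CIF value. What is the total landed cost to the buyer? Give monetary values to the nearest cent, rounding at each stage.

EXW: the seller makes goods available at their premises; the buyer bears all onward costs.
CIF value = EXW price + inland to port + export clearance + origin terminal + freight + insurance = 188176.17 + 868.86 + 322.77 + 419.04 + 924.34 + 328.12 = 191039.30
Import duty = 191039.30 × 25% = 47759.83
Buyer bears: inland to port 868.86 + export clearance 322.77 + origin terminal 419.04 + freight 924.34 + insurance 328.12 + destination terminal 451.18 + brokerage 408.27 + delivery 441.35 + duty 47759.83 = 51923.76
Landed cost = invoice 188176.17 + 51923.76 = 240099.93

Total landed cost: EUR 240099.93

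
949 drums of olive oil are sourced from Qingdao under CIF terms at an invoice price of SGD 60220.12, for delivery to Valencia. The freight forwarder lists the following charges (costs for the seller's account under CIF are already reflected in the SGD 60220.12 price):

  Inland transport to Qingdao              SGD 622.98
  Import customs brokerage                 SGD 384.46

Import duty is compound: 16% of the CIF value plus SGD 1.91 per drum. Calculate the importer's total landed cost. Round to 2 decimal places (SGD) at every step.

CIF: the seller pays costs through ocean freight and marine insurance to the destination port.
Already in the invoice (seller's account under CIF): inland to port — exclude.
The CIF price already equals the CIF value: 60220.12
Ad valorem component: 60220.12 × 16% = 9635.22
Specific component: 949 × 1.91 = 1812.59
Import duty = 9635.22 + 1812.59 = 11447.81
Buyer bears: brokerage 384.46 + duty 11447.81 = 11832.27
Landed cost = invoice 60220.12 + 11832.27 = 72052.39

Total landed cost: SGD 72052.39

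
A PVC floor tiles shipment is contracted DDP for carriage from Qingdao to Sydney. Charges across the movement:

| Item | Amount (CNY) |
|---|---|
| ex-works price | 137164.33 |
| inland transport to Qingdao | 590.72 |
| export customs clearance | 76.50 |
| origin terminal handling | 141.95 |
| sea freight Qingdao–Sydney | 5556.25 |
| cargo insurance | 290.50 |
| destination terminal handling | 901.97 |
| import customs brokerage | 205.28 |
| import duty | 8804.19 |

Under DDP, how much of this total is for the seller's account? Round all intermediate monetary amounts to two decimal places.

Seller's account: CNY 153731.69

DDP: the seller bears all costs including import duty.
Seller's account: goods 137164.33 + inland to port 590.72 + export clearance 76.50 + origin terminal 141.95 + freight 5556.25 + insurance 290.50 + destination terminal 901.97 + brokerage 205.28 + duty 8804.19 = 153731.69
Buyer's account: 0.00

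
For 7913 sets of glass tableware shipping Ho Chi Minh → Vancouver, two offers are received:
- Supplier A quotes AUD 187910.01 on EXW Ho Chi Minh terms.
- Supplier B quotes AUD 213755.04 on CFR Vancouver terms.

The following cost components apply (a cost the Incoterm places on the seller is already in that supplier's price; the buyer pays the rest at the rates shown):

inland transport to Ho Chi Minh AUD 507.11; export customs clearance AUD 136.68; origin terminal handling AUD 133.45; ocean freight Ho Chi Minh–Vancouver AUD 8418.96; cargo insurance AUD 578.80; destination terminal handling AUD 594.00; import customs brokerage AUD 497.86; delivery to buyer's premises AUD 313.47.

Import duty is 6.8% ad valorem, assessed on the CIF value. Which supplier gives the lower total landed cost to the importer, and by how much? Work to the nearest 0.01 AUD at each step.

Supplier A (EXW):
CIF value = EXW price + inland to port + export clearance + origin terminal + freight + insurance = 187910.01 + 507.11 + 136.68 + 133.45 + 8418.96 + 578.80 = 197685.01
Import duty = 197685.01 × 6.8% = 13442.58
Buyer bears (A): 507.11 + 136.68 + 133.45 + 8418.96 + 578.80 + 594.00 + 497.86 + 313.47 = 11180.33
Landed cost (A) = invoice 187910.01 + 11180.33 + duty 13442.58 = 212532.92
Supplier B (CFR):
CIF value = CFR price + insurance = 213755.04 + 578.80 = 214333.84
Import duty = 214333.84 × 6.8% = 14574.70
Buyer bears (B): 578.80 + 594.00 + 497.86 + 313.47 = 1984.13
Landed cost (B) = invoice 213755.04 + 1984.13 + duty 14574.70 = 230313.87
Difference = |212532.92 − 230313.87| = 17780.95

Supplier A is cheaper by AUD 17780.95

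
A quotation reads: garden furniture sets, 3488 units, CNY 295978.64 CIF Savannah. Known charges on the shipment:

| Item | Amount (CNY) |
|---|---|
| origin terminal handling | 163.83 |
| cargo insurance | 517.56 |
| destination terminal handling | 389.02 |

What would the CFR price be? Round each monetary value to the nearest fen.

CFR price: CNY 295461.08

Not relevant to the conversion: origin terminal — on the seller under both CIF and CFR; already in the CIF price and stays in the CFR price. destination terminal — on the buyer under both terms; not part of either seller's price.
From CIF to CFR, the seller no longer bears: insurance.
CFR price = 295978.64 − 517.56 = 295461.08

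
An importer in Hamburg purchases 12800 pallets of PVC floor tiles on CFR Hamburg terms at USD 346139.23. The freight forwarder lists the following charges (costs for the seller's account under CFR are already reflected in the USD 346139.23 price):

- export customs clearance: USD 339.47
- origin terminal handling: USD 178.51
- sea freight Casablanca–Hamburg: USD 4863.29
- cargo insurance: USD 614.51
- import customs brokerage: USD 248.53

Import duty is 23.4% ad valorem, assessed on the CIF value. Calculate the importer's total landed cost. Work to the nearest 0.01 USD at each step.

Total landed cost: USD 428142.65

CFR: the seller pays costs through ocean freight to the destination port, but not insurance.
Already in the invoice (seller's account under CFR): export clearance, origin terminal, freight — exclude.
CIF value = CFR price + insurance = 346139.23 + 614.51 = 346753.74
Import duty = 346753.74 × 23.4% = 81140.38
Buyer bears: insurance 614.51 + brokerage 248.53 + duty 81140.38 = 82003.42
Landed cost = invoice 346139.23 + 82003.42 = 428142.65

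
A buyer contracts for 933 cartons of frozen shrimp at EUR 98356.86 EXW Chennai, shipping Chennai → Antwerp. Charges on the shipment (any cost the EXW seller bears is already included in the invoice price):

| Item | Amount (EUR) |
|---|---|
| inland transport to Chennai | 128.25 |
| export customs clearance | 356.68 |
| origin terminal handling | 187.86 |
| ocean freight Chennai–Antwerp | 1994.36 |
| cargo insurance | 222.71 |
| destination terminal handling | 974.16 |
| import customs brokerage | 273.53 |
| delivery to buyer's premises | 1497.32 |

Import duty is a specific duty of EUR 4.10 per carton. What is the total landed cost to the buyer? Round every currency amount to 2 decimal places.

Total landed cost: EUR 107817.03

EXW: the seller makes goods available at their premises; the buyer bears all onward costs.
CIF value = EXW price + inland to port + export clearance + origin terminal + freight + insurance = 98356.86 + 128.25 + 356.68 + 187.86 + 1994.36 + 222.71 = 101246.72
Import duty = 933 × 4.10 = 3825.30
Buyer bears: inland to port 128.25 + export clearance 356.68 + origin terminal 187.86 + freight 1994.36 + insurance 222.71 + destination terminal 974.16 + brokerage 273.53 + delivery 1497.32 + duty 3825.30 = 9460.17
Landed cost = invoice 98356.86 + 9460.17 = 107817.03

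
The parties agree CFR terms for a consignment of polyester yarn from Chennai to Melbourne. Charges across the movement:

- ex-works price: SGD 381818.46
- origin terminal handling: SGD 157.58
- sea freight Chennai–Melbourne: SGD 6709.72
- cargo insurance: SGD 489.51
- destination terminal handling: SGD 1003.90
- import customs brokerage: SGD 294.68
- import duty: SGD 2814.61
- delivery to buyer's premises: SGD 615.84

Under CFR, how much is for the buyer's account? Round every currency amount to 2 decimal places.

CFR: the seller pays costs through ocean freight to the destination port, but not insurance.
Seller's account: goods 381818.46 + origin terminal 157.58 + freight 6709.72 = 388685.76
Buyer's account: insurance 489.51 + destination terminal 1003.90 + brokerage 294.68 + duty 2814.61 + delivery 615.84 = 5218.54

Buyer's account: SGD 5218.54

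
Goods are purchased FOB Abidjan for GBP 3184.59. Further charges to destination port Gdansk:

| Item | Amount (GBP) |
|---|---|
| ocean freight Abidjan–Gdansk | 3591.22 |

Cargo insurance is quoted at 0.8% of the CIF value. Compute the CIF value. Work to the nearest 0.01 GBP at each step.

Let C be the CIF value. C = FOB price + freight + 0.8% × C
C − 0.8% × C = 3184.59 + 3591.22
0.992 × C = 6775.81
C = 6775.81 / 0.992 = 6830.45
Insurance premium = 0.8% × 6830.45 = 54.64

CIF value: GBP 6830.45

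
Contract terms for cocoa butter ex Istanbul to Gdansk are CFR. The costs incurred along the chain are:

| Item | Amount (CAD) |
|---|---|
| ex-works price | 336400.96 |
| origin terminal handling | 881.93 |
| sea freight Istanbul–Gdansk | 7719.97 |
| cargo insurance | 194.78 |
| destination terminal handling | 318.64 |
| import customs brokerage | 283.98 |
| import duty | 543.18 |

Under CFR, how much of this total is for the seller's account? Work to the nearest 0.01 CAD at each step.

Seller's account: CAD 345002.86

CFR: the seller pays costs through ocean freight to the destination port, but not insurance.
Seller's account: goods 336400.96 + origin terminal 881.93 + freight 7719.97 = 345002.86
Buyer's account: insurance 194.78 + destination terminal 318.64 + brokerage 283.98 + duty 543.18 = 1340.58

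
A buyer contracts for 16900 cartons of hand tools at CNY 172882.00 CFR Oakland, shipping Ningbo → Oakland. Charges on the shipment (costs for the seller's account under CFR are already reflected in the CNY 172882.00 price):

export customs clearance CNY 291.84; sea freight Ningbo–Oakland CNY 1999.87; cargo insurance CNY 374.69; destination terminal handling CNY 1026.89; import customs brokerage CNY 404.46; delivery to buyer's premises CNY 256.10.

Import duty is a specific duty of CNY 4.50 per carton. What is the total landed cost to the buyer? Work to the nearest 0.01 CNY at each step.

CFR: the seller pays costs through ocean freight to the destination port, but not insurance.
Already in the invoice (seller's account under CFR): export clearance, freight — exclude.
CIF value = CFR price + insurance = 172882.00 + 374.69 = 173256.69
Import duty = 16900 × 4.50 = 76050.00
Buyer bears: insurance 374.69 + destination terminal 1026.89 + brokerage 404.46 + delivery 256.10 + duty 76050.00 = 78112.14
Landed cost = invoice 172882.00 + 78112.14 = 250994.14

Total landed cost: CNY 250994.14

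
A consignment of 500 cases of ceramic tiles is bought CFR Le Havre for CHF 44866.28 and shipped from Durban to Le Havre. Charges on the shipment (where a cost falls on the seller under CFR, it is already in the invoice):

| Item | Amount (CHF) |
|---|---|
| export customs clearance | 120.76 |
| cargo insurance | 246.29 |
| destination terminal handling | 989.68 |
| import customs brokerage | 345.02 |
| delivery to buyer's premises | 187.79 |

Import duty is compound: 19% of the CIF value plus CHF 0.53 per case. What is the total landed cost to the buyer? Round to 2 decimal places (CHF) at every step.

CFR: the seller pays costs through ocean freight to the destination port, but not insurance.
Already in the invoice (seller's account under CFR): export clearance — exclude.
CIF value = CFR price + insurance = 44866.28 + 246.29 = 45112.57
Ad valorem component: 45112.57 × 19% = 8571.39
Specific component: 500 × 0.53 = 265.00
Import duty = 8571.39 + 265.00 = 8836.39
Buyer bears: insurance 246.29 + destination terminal 989.68 + brokerage 345.02 + delivery 187.79 + duty 8836.39 = 10605.17
Landed cost = invoice 44866.28 + 10605.17 = 55471.45

Total landed cost: CHF 55471.45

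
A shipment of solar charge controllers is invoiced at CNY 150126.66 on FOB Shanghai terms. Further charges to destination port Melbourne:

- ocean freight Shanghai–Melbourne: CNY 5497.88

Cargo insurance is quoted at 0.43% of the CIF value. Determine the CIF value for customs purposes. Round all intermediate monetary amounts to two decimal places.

CIF value: CNY 156296.62

Let C be the CIF value. C = FOB price + freight + 0.43% × C
C − 0.43% × C = 150126.66 + 5497.88
0.9957 × C = 155624.54
C = 155624.54 / 0.9957 = 156296.62
Insurance premium = 0.43% × 156296.62 = 672.08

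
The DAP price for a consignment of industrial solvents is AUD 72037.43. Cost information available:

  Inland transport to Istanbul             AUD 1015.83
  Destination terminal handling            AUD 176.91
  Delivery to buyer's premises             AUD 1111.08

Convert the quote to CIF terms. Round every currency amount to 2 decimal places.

Not relevant to the conversion: inland to port — on the seller under both DAP and CIF; already in the DAP price and stays in the CIF price.
From DAP to CIF, the seller no longer bears: destination terminal, delivery.
CIF price = 72037.43 − 176.91 − 1111.08 = 70749.44

CIF price: AUD 70749.44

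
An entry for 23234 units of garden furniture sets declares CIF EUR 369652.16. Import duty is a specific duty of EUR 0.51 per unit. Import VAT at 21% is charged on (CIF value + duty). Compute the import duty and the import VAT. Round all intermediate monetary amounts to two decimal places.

Import duty = 23234 × 0.51 = 11849.34
VAT base = CIF + duty = 369652.16 + 11849.34 = 381501.50
Import VAT = 381501.50 × 21% = 80115.32

Import duty: EUR 11849.34; import VAT: EUR 80115.32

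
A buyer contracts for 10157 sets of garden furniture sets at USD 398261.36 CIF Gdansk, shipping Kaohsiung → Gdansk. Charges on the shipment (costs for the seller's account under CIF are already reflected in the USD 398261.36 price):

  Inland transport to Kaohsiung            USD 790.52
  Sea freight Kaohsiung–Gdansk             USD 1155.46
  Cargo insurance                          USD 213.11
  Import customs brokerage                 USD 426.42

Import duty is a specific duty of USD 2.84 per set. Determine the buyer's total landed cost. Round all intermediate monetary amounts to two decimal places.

CIF: the seller pays costs through ocean freight and marine insurance to the destination port.
Already in the invoice (seller's account under CIF): inland to port, freight, insurance — exclude.
The CIF price already equals the CIF value: 398261.36
Import duty = 10157 × 2.84 = 28845.88
Buyer bears: brokerage 426.42 + duty 28845.88 = 29272.30
Landed cost = invoice 398261.36 + 29272.30 = 427533.66

Total landed cost: USD 427533.66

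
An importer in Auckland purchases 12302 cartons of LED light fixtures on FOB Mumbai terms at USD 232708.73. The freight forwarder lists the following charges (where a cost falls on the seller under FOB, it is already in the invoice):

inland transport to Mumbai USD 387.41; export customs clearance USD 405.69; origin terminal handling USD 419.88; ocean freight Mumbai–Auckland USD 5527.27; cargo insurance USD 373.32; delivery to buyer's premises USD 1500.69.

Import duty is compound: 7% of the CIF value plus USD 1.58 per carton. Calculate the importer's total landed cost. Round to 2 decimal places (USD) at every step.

Total landed cost: USD 276249.82

FOB: the seller bears costs until goods are on board at the origin port; the buyer bears freight, insurance and all costs thereafter.
Already in the invoice (seller's account under FOB): inland to port, export clearance, origin terminal — exclude.
CIF value = FOB price + freight + insurance = 232708.73 + 5527.27 + 373.32 = 238609.32
Ad valorem component: 238609.32 × 7% = 16702.65
Specific component: 12302 × 1.58 = 19437.16
Import duty = 16702.65 + 19437.16 = 36139.81
Buyer bears: freight 5527.27 + insurance 373.32 + delivery 1500.69 + duty 36139.81 = 43541.09
Landed cost = invoice 232708.73 + 43541.09 = 276249.82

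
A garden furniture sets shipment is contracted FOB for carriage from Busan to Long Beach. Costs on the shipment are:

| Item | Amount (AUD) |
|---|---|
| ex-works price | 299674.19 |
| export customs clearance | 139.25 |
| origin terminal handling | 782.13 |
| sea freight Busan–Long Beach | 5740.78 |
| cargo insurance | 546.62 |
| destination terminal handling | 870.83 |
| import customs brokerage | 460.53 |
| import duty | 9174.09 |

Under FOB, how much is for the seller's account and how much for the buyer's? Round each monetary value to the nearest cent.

FOB: the seller bears costs until goods are on board at the origin port; the buyer bears freight, insurance and all costs thereafter.
Seller's account: goods 299674.19 + export clearance 139.25 + origin terminal 782.13 = 300595.57
Buyer's account: freight 5740.78 + insurance 546.62 + destination terminal 870.83 + brokerage 460.53 + duty 9174.09 = 16792.85

Seller: AUD 300595.57; buyer: AUD 16792.85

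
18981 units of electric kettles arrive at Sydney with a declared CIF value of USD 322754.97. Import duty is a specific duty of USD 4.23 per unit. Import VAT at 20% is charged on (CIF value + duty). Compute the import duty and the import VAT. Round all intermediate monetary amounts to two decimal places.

Import duty: USD 80289.63; import VAT: USD 80608.92

Import duty = 18981 × 4.23 = 80289.63
VAT base = CIF + duty = 322754.97 + 80289.63 = 403044.60
Import VAT = 403044.60 × 20% = 80608.92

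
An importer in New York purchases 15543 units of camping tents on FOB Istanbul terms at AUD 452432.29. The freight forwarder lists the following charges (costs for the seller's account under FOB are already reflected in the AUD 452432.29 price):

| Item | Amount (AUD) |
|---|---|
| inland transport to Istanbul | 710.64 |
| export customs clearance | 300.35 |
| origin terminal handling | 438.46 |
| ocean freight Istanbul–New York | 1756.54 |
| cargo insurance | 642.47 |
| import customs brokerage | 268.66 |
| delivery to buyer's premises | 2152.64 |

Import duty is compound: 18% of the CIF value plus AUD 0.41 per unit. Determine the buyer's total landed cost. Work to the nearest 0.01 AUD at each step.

Total landed cost: AUD 545494.86

FOB: the seller bears costs until goods are on board at the origin port; the buyer bears freight, insurance and all costs thereafter.
Already in the invoice (seller's account under FOB): inland to port, export clearance, origin terminal — exclude.
CIF value = FOB price + freight + insurance = 452432.29 + 1756.54 + 642.47 = 454831.30
Ad valorem component: 454831.30 × 18% = 81869.63
Specific component: 15543 × 0.41 = 6372.63
Import duty = 81869.63 + 6372.63 = 88242.26
Buyer bears: freight 1756.54 + insurance 642.47 + brokerage 268.66 + delivery 2152.64 + duty 88242.26 = 93062.57
Landed cost = invoice 452432.29 + 93062.57 = 545494.86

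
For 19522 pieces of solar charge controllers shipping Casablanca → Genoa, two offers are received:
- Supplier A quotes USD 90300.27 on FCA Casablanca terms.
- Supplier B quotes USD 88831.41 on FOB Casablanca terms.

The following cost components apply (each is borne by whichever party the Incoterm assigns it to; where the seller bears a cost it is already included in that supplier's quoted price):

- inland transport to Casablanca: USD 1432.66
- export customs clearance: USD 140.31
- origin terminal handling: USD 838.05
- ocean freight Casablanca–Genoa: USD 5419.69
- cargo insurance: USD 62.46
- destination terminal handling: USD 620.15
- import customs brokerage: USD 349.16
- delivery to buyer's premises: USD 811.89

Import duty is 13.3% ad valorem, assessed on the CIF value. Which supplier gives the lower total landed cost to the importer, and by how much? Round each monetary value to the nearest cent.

Supplier A (FCA):
CIF value = FCA price + origin terminal + freight + insurance = 90300.27 + 838.05 + 5419.69 + 62.46 = 96620.47
Import duty = 96620.47 × 13.3% = 12850.52
Buyer bears (A): 838.05 + 5419.69 + 62.46 + 620.15 + 349.16 + 811.89 = 8101.40
Landed cost (A) = invoice 90300.27 + 8101.40 + duty 12850.52 = 111252.19
Supplier B (FOB):
CIF value = FOB price + freight + insurance = 88831.41 + 5419.69 + 62.46 = 94313.56
Import duty = 94313.56 × 13.3% = 12543.70
Buyer bears (B): 5419.69 + 62.46 + 620.15 + 349.16 + 811.89 = 7263.35
Landed cost (B) = invoice 88831.41 + 7263.35 + duty 12543.70 = 108638.46
Difference = |111252.19 − 108638.46| = 2613.73

Supplier B is cheaper by USD 2613.73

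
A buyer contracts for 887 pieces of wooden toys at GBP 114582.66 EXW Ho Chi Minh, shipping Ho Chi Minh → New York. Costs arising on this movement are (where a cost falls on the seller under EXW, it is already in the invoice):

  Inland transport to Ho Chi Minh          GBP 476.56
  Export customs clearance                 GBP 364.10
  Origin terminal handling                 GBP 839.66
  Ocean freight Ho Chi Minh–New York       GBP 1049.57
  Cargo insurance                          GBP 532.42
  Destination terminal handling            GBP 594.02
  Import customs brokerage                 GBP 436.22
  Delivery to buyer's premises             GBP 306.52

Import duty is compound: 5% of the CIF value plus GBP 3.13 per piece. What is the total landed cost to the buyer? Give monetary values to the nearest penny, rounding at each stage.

EXW: the seller makes goods available at their premises; the buyer bears all onward costs.
CIF value = EXW price + inland to port + export clearance + origin terminal + freight + insurance = 114582.66 + 476.56 + 364.10 + 839.66 + 1049.57 + 532.42 = 117844.97
Ad valorem component: 117844.97 × 5% = 5892.25
Specific component: 887 × 3.13 = 2776.31
Import duty = 5892.25 + 2776.31 = 8668.56
Buyer bears: inland to port 476.56 + export clearance 364.10 + origin terminal 839.66 + freight 1049.57 + insurance 532.42 + destination terminal 594.02 + brokerage 436.22 + delivery 306.52 + duty 8668.56 = 13267.63
Landed cost = invoice 114582.66 + 13267.63 = 127850.29

Total landed cost: GBP 127850.29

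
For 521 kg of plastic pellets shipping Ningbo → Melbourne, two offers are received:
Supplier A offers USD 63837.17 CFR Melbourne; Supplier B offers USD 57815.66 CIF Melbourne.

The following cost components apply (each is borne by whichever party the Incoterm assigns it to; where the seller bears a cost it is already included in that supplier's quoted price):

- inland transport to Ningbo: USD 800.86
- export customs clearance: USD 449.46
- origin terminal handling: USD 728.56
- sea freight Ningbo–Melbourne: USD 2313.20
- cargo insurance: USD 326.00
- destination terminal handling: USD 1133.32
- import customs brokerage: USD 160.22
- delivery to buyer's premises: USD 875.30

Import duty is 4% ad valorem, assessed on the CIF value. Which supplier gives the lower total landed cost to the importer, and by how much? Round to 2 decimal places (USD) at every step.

Supplier A (CFR):
CIF value = CFR price + insurance = 63837.17 + 326.00 = 64163.17
Import duty = 64163.17 × 4% = 2566.53
Buyer bears (A): 326.00 + 1133.32 + 160.22 + 875.30 = 2494.84
Landed cost (A) = invoice 63837.17 + 2494.84 + duty 2566.53 = 68898.54
Supplier B (CIF):
The CIF price already equals the CIF value: 57815.66
Import duty = 57815.66 × 4% = 2312.63
Buyer bears (B): 1133.32 + 160.22 + 875.30 = 2168.84
Landed cost (B) = invoice 57815.66 + 2168.84 + duty 2312.63 = 62297.13
Difference = |68898.54 − 62297.13| = 6601.41

Supplier B is cheaper by USD 6601.41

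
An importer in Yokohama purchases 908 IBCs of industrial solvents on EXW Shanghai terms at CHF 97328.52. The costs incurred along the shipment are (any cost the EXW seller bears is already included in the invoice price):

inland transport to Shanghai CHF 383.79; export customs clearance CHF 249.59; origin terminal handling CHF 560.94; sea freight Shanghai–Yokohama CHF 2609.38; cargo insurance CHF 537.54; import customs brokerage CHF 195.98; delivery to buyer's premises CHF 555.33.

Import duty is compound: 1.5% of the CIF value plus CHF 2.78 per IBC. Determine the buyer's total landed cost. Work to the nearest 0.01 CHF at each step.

Total landed cost: CHF 106470.36

EXW: the seller makes goods available at their premises; the buyer bears all onward costs.
CIF value = EXW price + inland to port + export clearance + origin terminal + freight + insurance = 97328.52 + 383.79 + 249.59 + 560.94 + 2609.38 + 537.54 = 101669.76
Ad valorem component: 101669.76 × 1.5% = 1525.05
Specific component: 908 × 2.78 = 2524.24
Import duty = 1525.05 + 2524.24 = 4049.29
Buyer bears: inland to port 383.79 + export clearance 249.59 + origin terminal 560.94 + freight 2609.38 + insurance 537.54 + brokerage 195.98 + delivery 555.33 + duty 4049.29 = 9141.84
Landed cost = invoice 97328.52 + 9141.84 = 106470.36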